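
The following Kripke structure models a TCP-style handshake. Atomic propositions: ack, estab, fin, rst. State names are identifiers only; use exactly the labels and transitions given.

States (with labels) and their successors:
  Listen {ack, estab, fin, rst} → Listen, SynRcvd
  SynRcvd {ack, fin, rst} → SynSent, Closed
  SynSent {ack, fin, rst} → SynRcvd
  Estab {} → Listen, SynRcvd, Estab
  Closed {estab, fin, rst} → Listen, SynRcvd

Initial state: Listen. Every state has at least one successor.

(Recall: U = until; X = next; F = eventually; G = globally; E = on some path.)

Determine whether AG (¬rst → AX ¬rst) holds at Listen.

Yes

States satisfying ¬rst → AX ¬rst: {Listen, SynRcvd, SynSent, Closed}.
States satisfying AG (¬rst → AX ¬rst): {Listen, SynRcvd, SynSent, Closed}.
Every state reachable from Listen satisfies ¬rst → AX ¬rst.
Listen ∈ Sat(AG (¬rst → AX ¬rst)).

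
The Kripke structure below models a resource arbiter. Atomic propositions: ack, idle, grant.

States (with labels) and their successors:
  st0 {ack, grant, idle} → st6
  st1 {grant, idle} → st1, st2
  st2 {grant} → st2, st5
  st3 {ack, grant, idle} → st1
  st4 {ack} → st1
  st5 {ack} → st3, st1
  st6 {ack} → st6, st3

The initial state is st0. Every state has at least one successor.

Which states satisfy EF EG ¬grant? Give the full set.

{st0, st6}

States satisfying EG ¬grant: {st6}.
States satisfying EF EG ¬grant: {st0, st6}.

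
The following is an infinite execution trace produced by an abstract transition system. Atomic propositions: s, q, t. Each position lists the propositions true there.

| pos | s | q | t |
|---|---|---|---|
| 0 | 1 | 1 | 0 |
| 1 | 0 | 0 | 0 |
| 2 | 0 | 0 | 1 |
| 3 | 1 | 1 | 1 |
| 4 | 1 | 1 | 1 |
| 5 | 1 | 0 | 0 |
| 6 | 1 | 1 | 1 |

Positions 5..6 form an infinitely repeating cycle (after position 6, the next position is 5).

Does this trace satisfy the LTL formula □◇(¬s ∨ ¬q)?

Satisfied

◇(¬s ∨ ¬q) holds at every position 0..6, and those are all positions ever visited, so □◇(¬s ∨ ¬q) holds.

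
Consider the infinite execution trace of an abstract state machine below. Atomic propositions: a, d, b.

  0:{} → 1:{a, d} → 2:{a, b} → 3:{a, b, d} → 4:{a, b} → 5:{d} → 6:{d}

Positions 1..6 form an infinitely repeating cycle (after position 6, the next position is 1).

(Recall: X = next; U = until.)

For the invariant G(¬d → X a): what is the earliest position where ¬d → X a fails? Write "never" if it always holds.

Check ¬d → X a at each position in order: 0 ✓, 1 ✓, 2 ✓, 3 ✓.
At position 4 the labels are {a, b} and the next position 5 has {d}, so ¬d → X a is false there. This is the first violation.

4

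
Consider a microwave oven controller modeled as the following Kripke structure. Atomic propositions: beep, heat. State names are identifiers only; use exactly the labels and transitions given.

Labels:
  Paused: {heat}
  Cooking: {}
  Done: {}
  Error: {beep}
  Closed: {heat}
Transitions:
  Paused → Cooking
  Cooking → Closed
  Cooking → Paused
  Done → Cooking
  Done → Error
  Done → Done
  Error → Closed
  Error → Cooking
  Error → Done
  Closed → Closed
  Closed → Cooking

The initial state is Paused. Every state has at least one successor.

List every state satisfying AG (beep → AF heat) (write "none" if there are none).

States satisfying beep → AF heat: {Paused, Cooking, Done, Closed}.
States satisfying AG (beep → AF heat): {Paused, Cooking, Closed}.

{Paused, Cooking, Closed}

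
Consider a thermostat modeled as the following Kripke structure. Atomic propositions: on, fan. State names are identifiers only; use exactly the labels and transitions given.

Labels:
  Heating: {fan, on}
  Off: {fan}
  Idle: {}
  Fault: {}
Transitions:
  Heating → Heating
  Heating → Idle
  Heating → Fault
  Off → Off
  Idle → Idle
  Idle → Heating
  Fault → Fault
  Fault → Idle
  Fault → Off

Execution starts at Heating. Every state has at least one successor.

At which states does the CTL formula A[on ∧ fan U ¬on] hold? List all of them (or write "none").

States satisfying on ∧ fan: {Heating}.
States satisfying ¬on: {Off, Idle, Fault}.
States satisfying A[on ∧ fan U ¬on]: {Off, Idle, Fault}.

{Off, Idle, Fault}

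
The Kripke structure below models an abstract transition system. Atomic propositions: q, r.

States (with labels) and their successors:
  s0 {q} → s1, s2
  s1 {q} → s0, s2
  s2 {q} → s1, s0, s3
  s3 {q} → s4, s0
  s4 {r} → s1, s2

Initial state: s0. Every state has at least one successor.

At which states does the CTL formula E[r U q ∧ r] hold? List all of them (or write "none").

none

States satisfying r: {s4}.
States satisfying q ∧ r: ∅.
States satisfying E[r U q ∧ r]: ∅.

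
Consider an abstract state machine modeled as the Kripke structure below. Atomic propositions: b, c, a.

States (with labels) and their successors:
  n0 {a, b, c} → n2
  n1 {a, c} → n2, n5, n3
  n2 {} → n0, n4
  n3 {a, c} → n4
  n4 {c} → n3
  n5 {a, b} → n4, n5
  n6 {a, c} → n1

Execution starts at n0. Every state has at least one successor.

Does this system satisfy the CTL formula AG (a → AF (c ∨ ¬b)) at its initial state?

States satisfying a → AF (c ∨ ¬b): {n0, n1, n2, n3, n4, n6}.
States satisfying AG (a → AF (c ∨ ¬b)): {n0, n2, n3, n4}.
Every state reachable from n0 satisfies a → AF (c ∨ ¬b).
n0 ∈ Sat(AG (a → AF (c ∨ ¬b))).

Holds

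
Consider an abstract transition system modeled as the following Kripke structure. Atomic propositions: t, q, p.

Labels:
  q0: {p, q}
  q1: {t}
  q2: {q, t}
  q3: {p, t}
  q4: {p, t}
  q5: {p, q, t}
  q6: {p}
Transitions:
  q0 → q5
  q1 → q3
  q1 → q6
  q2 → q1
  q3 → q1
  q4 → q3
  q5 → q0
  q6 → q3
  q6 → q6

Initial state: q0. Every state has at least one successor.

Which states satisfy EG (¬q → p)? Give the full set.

{q0, q5, q6}

States satisfying ¬q → p: {q0, q2, q3, q4, q5, q6}.
States satisfying EG (¬q → p): {q0, q5, q6}.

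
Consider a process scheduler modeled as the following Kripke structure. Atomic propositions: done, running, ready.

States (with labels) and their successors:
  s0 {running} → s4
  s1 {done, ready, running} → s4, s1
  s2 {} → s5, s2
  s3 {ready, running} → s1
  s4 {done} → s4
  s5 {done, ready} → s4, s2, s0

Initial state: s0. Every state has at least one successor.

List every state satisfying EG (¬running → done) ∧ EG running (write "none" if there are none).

States satisfying ¬running → done: {s0, s1, s3, s4, s5}.
States satisfying EG (¬running → done): {s0, s1, s3, s4, s5}.
States satisfying running: {s0, s1, s3}.
States satisfying EG running: {s1, s3}.
States satisfying EG (¬running → done) ∧ EG running: {s1, s3}.

{s1, s3}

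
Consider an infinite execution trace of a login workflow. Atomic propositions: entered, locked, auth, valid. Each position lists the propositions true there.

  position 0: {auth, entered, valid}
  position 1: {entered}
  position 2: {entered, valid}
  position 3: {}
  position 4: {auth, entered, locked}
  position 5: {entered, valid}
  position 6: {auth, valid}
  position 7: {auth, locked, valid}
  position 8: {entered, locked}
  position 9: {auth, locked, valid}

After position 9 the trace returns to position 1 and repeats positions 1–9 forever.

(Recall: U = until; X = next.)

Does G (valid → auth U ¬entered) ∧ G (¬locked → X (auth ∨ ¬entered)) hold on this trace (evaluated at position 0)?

valid → auth U ¬entered must hold at every position from 0 onward. It fails at position 0, so G (valid → auth U ¬entered) is false.
Positions where valid holds: 0, 2, 5, 6, 7, 9.
Check auth U ¬entered at each: 0→fails, 2→fails, 5→fails, 6→ok, 7→ok, 9→ok.
¬locked → X (auth ∨ ¬entered) must hold at every position from 0 onward. It fails at position 0, so G (¬locked → X (auth ∨ ¬entered)) is false.
Positions where ¬locked holds: 0, 1, 2, 3, 5, 6.
Check X (auth ∨ ¬entered) at each: 0→fails, 1→fails, 2→ok, 3→ok, 5→ok, 6→ok.
At position 0: G (valid → auth U ¬entered) is false; G (¬locked → X (auth ∨ ¬entered)) is false; so G (valid → auth U ¬entered) ∧ G (¬locked → X (auth ∨ ¬entered)) is false.

No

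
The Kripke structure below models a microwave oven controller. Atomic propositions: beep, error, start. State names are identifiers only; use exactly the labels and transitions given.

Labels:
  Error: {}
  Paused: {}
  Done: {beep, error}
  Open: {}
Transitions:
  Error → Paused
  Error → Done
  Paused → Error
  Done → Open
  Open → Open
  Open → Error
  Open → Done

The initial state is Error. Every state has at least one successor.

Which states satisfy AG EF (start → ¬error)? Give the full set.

{Error, Paused, Done, Open}

States satisfying EF (start → ¬error): {Error, Paused, Done, Open}.
States satisfying AG EF (start → ¬error): {Error, Paused, Done, Open}.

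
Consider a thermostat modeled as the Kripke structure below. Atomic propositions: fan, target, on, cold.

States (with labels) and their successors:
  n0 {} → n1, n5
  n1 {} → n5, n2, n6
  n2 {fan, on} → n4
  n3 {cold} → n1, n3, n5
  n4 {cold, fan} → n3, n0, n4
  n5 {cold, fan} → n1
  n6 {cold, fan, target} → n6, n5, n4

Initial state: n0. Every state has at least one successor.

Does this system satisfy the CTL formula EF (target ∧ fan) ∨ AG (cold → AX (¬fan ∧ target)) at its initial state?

Satisfied

States satisfying target ∧ fan: {n6}.
States satisfying EF (target ∧ fan): {n0, n1, n2, n3, n4, n5, n6}.
States satisfying cold → AX (¬fan ∧ target): {n0, n1, n2}.
States satisfying AG (cold → AX (¬fan ∧ target)): ∅.
States satisfying EF (target ∧ fan) ∨ AG (cold → AX (¬fan ∧ target)): {n0, n1, n2, n3, n4, n5, n6}.
n0 ∈ Sat(EF (target ∧ fan) ∨ AG (cold → AX (¬fan ∧ target))).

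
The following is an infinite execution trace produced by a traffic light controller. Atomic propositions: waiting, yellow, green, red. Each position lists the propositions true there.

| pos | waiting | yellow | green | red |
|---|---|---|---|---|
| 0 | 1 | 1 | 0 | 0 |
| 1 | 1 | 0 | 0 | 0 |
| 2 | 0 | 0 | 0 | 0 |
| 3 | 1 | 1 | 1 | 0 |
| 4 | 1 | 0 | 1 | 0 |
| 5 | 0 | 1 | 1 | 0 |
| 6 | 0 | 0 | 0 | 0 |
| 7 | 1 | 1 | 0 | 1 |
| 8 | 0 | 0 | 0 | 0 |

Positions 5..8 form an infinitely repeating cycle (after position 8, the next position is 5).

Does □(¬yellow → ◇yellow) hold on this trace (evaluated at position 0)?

¬yellow → ◇yellow holds at every position 0..8, and those are all positions ever visited, so □(¬yellow → ◇yellow) holds.
Positions where ¬yellow holds: 1, 2, 4, 6, 8.
Check ◇yellow at each: 1→ok, 2→ok, 4→ok, 6→ok, 8→ok.

Satisfied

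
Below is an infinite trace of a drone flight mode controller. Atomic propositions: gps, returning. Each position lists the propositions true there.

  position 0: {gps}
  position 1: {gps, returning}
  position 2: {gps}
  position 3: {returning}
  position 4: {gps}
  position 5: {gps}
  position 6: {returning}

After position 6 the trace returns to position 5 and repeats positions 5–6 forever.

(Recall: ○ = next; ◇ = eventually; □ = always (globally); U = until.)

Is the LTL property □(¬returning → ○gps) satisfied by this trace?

Does not hold

¬returning → ○gps must hold at every position from 0 onward. It fails at position 2, so □(¬returning → ○gps) is false.
Positions where ¬returning holds: 0, 2, 4, 5.
Check ○gps at each: 0→ok, 2→fails, 4→ok, 5→fails.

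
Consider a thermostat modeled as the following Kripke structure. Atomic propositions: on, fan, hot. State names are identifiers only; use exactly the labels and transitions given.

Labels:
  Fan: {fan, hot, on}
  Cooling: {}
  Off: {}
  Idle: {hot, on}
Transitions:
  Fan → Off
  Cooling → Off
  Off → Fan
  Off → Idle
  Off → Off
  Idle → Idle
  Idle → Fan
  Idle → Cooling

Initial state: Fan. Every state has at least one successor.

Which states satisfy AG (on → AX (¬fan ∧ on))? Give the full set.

States satisfying on → AX (¬fan ∧ on): {Cooling, Off}.
States satisfying AG (on → AX (¬fan ∧ on)): ∅.

none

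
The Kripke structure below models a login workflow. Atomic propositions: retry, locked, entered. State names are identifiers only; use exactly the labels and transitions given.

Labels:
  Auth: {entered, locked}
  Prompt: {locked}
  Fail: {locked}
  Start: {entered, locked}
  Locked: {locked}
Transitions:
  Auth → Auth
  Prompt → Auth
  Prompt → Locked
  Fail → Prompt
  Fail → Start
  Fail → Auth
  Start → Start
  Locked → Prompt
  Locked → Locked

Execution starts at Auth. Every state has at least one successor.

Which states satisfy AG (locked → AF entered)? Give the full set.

{Auth, Start}

States satisfying locked → AF entered: {Auth, Start}.
States satisfying AG (locked → AF entered): {Auth, Start}.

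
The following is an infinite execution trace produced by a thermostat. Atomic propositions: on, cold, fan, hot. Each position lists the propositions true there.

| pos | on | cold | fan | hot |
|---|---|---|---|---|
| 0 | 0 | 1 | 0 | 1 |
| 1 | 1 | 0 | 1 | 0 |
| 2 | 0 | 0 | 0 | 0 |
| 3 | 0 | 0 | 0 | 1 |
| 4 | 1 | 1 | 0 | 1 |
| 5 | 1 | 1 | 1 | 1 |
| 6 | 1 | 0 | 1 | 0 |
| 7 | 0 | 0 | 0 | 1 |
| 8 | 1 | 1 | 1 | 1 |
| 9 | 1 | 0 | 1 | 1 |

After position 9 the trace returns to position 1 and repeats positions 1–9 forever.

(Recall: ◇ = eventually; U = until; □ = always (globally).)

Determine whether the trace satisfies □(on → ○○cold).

on → ○○cold must hold at every position from 0 onward. It fails at position 1, so □(on → ○○cold) is false.
Positions where on holds: 1, 4, 5, 6, 8, 9.
Check ○○cold at each: 1→fails, 4→fails, 5→fails, 6→ok, 8→fails, 9→fails.

Violated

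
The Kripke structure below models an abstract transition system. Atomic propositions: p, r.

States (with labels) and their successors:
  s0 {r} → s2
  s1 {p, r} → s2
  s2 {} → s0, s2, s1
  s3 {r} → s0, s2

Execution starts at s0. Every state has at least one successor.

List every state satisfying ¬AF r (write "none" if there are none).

{s2}

States satisfying r: {s0, s1, s3}.
States satisfying AF r: {s0, s1, s3}.
States satisfying ¬AF r: {s2}.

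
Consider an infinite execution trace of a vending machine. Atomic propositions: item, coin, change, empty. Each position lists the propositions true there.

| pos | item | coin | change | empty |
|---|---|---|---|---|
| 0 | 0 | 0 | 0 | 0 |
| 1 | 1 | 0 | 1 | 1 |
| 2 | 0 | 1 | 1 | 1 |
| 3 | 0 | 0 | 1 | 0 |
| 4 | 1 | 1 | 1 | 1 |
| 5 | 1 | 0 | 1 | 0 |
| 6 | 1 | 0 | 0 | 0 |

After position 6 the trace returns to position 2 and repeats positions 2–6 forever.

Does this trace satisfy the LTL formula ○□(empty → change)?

The position after 0 is 1; □(empty → change) is true there.

Holds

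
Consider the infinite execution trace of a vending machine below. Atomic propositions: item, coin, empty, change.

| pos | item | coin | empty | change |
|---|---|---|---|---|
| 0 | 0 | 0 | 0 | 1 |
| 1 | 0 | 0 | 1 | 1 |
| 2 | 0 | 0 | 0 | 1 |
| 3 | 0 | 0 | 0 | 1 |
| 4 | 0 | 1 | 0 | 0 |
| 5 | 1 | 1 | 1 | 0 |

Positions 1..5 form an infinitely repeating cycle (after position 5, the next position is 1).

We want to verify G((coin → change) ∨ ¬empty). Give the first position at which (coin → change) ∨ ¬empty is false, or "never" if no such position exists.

Check (coin → change) ∨ ¬empty at each position in order: 0 ✓, 1 ✓, 2 ✓, 3 ✓, 4 ✓.
At position 5 the labels are {coin, empty, item}, so (coin → change) ∨ ¬empty is false there. This is the first violation.

5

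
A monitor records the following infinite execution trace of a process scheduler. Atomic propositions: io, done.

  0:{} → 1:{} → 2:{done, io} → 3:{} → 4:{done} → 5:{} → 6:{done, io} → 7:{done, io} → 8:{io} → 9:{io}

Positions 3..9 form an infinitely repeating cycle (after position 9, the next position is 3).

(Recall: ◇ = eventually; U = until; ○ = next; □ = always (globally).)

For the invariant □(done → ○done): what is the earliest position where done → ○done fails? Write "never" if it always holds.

2

Check done → ○done at each position in order: 0 ✓, 1 ✓.
At position 2 the labels are {done, io} and the next position 3 has {}, so done → ○done is false there. This is the first violation.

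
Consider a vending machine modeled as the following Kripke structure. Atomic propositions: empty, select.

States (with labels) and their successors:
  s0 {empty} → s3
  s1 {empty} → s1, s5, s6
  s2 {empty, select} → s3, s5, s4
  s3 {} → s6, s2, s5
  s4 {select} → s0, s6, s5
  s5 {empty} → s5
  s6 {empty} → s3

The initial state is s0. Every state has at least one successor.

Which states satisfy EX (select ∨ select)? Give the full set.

{s2, s3}

States satisfying select ∨ select: {s2, s4}.
States satisfying EX (select ∨ select): {s2, s3}.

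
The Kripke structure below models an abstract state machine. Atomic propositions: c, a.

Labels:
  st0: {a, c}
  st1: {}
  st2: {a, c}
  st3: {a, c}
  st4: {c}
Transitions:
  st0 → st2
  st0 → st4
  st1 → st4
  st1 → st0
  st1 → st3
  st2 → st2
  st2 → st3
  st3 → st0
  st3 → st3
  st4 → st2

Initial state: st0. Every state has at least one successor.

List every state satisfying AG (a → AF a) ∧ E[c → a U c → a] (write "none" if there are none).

{st0, st1, st2, st3}

States satisfying a → AF a: {st0, st1, st2, st3, st4}.
States satisfying AG (a → AF a): {st0, st1, st2, st3, st4}.
States satisfying c → a: {st0, st1, st2, st3}.
States satisfying E[c → a U c → a]: {st0, st1, st2, st3}.
States satisfying AG (a → AF a) ∧ E[c → a U c → a]: {st0, st1, st2, st3}.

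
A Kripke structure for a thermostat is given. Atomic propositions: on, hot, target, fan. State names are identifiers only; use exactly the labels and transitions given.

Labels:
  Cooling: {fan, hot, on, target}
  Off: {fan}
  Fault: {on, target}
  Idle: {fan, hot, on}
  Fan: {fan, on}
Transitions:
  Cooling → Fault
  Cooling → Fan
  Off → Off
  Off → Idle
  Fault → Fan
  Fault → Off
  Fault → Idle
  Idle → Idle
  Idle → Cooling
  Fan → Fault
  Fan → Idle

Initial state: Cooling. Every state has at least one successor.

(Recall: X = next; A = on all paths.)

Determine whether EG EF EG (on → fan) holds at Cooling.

States satisfying EF EG (on → fan): {Cooling, Off, Fault, Idle, Fan}.
States satisfying EG EF EG (on → fan): {Cooling, Off, Fault, Idle, Fan}.
Cooling ∈ Sat(EG EF EG (on → fan)).

Holds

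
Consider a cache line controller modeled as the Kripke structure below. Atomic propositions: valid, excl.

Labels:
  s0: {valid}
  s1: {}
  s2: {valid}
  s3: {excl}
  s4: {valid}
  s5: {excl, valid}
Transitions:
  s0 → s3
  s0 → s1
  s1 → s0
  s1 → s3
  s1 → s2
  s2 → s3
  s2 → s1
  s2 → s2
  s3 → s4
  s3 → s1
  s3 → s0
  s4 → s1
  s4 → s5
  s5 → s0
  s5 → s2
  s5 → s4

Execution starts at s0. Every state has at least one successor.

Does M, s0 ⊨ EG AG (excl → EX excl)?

States satisfying AG (excl → EX excl): ∅.
States satisfying EG AG (excl → EX excl): ∅.
No suitable path/successor from s0 witnesses the formula.
s0 ∉ Sat(EG AG (excl → EX excl)).

Does not hold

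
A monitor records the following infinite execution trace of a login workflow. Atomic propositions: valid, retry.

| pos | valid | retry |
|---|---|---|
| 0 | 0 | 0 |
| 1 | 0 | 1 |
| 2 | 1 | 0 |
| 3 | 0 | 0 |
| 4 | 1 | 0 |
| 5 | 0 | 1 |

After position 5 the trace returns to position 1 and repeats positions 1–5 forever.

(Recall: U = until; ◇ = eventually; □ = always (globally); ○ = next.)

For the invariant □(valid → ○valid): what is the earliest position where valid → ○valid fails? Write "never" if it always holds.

2

Check valid → ○valid at each position in order: 0 ✓, 1 ✓.
At position 2 the labels are {valid} and the next position 3 has {}, so valid → ○valid is false there. This is the first violation.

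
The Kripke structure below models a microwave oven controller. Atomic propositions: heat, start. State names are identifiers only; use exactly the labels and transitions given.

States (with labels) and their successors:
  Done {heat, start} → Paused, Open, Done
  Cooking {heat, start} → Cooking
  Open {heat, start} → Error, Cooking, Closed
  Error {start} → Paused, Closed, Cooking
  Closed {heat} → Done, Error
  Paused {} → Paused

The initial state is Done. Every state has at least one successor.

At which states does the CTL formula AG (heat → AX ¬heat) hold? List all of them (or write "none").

{Paused}

States satisfying heat → AX ¬heat: {Error, Paused}.
States satisfying AG (heat → AX ¬heat): {Paused}.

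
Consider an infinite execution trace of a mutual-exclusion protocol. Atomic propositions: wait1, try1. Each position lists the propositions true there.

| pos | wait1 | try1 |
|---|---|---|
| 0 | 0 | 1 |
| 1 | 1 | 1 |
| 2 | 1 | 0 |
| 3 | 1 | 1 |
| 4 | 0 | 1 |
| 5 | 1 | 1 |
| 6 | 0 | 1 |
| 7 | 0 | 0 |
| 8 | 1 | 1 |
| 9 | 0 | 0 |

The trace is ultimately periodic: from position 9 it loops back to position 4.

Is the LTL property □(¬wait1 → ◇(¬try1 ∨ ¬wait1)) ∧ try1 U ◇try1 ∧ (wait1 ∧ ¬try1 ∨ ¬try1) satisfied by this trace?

¬wait1 → ◇(¬try1 ∨ ¬wait1) holds at every position 0..9, and those are all positions ever visited, so □(¬wait1 → ◇(¬try1 ∨ ¬wait1)) holds.
Positions where ¬wait1 holds: 0, 4, 6, 7, 9.
Check ◇(¬try1 ∨ ¬wait1) at each: 0→ok, 4→ok, 6→ok, 7→ok, 9→ok.
At position 0: □(¬wait1 → ◇(¬try1 ∨ ¬wait1)) is true; try1 U ◇try1 ∧ (wait1 ∧ ¬try1 ∨ ¬try1) is false; so □(¬wait1 → ◇(¬try1 ∨ ¬wait1)) ∧ try1 U ◇try1 ∧ (wait1 ∧ ¬try1 ∨ ¬try1) is false.

No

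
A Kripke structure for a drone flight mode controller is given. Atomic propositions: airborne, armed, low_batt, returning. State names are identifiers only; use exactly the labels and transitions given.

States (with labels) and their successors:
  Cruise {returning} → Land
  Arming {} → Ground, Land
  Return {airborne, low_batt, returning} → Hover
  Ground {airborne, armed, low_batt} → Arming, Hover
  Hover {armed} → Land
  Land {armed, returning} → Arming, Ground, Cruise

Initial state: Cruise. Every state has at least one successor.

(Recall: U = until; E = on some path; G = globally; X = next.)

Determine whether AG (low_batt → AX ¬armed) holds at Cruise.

States satisfying low_batt → AX ¬armed: {Cruise, Arming, Hover, Land}.
States satisfying AG (low_batt → AX ¬armed): ∅.
Ground is reachable from Cruise and violates low_batt → AX ¬armed, so AG fails at Cruise.
Cruise ∉ Sat(AG (low_batt → AX ¬armed)).

No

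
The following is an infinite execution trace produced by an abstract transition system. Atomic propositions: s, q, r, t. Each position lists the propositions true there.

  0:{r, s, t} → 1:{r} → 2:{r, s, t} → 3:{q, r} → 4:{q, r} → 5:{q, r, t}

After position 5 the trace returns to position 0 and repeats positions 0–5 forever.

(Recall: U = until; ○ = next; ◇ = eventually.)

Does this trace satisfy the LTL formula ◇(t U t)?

Satisfied

t U t holds at position 0, which is reachable from 0, so ◇(t U t) holds.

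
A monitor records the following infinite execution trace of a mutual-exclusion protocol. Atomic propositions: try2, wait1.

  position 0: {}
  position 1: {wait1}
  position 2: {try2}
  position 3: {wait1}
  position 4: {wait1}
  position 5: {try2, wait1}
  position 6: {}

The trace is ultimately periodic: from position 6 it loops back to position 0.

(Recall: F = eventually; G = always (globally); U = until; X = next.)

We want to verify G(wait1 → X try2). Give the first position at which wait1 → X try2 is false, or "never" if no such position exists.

3

Check wait1 → X try2 at each position in order: 0 ✓, 1 ✓, 2 ✓.
At position 3 the labels are {wait1} and the next position 4 has {wait1}, so wait1 → X try2 is false there. This is the first violation.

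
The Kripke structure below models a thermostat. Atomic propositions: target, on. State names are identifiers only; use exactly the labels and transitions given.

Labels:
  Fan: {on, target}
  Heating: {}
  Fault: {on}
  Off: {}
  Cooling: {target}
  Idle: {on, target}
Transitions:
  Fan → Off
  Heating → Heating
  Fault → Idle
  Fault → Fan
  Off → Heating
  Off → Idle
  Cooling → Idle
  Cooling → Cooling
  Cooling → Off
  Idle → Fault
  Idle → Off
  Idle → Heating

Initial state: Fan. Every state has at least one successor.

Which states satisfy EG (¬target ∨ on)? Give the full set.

States satisfying ¬target ∨ on: {Fan, Heating, Fault, Off, Idle}.
States satisfying EG (¬target ∨ on): {Fan, Heating, Fault, Off, Idle}.

{Fan, Heating, Fault, Off, Idle}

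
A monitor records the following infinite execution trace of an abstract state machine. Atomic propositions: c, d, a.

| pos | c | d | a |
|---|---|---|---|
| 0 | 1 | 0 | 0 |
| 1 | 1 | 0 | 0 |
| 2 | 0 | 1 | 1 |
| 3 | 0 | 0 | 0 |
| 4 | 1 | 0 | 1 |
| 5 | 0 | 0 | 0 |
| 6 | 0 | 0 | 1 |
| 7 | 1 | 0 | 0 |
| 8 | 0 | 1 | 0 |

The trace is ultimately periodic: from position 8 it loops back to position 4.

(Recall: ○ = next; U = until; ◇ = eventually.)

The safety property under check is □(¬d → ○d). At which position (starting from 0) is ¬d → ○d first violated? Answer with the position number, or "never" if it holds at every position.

0

At position 0 the labels are {c} and the next position 1 has {c}, so ¬d → ○d is false there. This is the first violation.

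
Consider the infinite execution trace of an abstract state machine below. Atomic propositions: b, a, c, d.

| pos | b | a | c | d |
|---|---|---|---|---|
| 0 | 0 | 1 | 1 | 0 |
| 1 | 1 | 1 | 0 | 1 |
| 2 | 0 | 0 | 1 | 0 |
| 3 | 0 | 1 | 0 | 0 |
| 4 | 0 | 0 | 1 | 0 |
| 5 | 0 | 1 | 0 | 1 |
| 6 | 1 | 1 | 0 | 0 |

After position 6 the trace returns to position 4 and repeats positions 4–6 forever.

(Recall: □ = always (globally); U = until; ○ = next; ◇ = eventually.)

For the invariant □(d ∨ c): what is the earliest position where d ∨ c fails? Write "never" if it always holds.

3

Check d ∨ c at each position in order: 0 ✓, 1 ✓, 2 ✓.
At position 3 the labels are {a}, so d ∨ c is false there. This is the first violation.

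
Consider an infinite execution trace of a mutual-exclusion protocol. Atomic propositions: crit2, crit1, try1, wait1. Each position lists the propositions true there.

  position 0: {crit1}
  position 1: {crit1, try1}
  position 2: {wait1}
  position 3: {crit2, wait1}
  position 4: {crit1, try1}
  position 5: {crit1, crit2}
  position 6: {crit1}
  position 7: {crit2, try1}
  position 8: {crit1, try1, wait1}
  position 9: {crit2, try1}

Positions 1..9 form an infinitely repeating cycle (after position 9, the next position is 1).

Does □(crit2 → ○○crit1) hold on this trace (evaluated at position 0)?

Does not hold

crit2 → ○○crit1 must hold at every position from 0 onward. It fails at position 5, so □(crit2 → ○○crit1) is false.
Positions where crit2 holds: 3, 5, 7, 9.
Check ○○crit1 at each: 3→ok, 5→fails, 7→fails, 9→fails.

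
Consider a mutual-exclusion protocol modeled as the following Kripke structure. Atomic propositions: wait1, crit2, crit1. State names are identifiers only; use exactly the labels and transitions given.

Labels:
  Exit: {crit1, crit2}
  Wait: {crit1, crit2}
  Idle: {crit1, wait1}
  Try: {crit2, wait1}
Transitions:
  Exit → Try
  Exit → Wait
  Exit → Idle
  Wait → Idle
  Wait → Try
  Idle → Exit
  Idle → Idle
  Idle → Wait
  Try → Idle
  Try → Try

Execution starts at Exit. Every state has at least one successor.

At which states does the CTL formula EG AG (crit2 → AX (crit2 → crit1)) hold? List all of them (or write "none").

none

States satisfying AG (crit2 → AX (crit2 → crit1)): ∅.
States satisfying EG AG (crit2 → AX (crit2 → crit1)): ∅.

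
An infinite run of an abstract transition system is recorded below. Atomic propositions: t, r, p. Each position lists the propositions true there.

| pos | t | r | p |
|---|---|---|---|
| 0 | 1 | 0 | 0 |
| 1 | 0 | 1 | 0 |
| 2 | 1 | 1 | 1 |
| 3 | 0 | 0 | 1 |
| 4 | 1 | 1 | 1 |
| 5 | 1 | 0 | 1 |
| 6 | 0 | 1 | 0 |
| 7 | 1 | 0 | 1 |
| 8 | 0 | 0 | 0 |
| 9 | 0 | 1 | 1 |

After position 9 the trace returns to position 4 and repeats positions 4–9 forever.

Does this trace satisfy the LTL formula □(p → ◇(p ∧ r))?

Satisfied

p → ◇(p ∧ r) holds at every position 0..9, and those are all positions ever visited, so □(p → ◇(p ∧ r)) holds.
Positions where p holds: 2, 3, 4, 5, 7, 9.
Check ◇(p ∧ r) at each: 2→ok, 3→ok, 4→ok, 5→ok, 7→ok, 9→ok.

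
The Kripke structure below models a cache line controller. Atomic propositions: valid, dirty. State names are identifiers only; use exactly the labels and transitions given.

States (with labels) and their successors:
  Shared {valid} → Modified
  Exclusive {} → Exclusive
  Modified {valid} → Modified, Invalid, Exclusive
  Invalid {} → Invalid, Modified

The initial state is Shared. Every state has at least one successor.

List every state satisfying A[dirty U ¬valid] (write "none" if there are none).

{Exclusive, Invalid}

States satisfying dirty: ∅.
States satisfying ¬valid: {Exclusive, Invalid}.
States satisfying A[dirty U ¬valid]: {Exclusive, Invalid}.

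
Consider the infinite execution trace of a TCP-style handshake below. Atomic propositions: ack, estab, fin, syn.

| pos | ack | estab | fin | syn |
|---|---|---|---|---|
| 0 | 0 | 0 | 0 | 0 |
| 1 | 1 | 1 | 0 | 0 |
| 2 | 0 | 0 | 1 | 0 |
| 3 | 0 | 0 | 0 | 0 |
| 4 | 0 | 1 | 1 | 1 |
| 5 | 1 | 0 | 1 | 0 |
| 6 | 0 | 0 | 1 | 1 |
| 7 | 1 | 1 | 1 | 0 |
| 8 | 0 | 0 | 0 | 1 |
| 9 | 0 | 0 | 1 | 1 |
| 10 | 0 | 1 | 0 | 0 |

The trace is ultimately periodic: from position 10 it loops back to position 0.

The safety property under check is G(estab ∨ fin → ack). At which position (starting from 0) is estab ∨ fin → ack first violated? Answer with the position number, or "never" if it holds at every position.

Check estab ∨ fin → ack at each position in order: 0 ✓, 1 ✓.
At position 2 the labels are {fin}, so estab ∨ fin → ack is false there. This is the first violation.

2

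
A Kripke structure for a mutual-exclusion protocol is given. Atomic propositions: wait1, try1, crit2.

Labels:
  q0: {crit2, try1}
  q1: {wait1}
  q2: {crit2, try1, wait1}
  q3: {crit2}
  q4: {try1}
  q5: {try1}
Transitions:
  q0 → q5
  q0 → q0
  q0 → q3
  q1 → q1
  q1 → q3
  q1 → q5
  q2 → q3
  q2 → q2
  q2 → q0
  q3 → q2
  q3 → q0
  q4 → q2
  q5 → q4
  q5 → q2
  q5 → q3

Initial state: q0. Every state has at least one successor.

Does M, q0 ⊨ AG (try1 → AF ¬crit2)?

No

States satisfying try1 → AF ¬crit2: {q1, q3, q4, q5}.
States satisfying AG (try1 → AF ¬crit2): ∅.
q0 is reachable from q0 and violates try1 → AF ¬crit2, so AG fails at q0.
q0 ∉ Sat(AG (try1 → AF ¬crit2)).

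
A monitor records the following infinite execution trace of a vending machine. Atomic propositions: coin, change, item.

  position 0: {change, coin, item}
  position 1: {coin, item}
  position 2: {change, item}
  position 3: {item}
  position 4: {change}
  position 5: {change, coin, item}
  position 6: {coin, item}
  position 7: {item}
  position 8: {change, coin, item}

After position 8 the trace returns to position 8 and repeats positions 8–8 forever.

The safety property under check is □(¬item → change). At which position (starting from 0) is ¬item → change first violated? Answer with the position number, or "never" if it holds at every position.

¬item → change holds at every position 0..8, and those are all the positions the trace ever visits, so the invariant □(¬item → change) is never violated.

never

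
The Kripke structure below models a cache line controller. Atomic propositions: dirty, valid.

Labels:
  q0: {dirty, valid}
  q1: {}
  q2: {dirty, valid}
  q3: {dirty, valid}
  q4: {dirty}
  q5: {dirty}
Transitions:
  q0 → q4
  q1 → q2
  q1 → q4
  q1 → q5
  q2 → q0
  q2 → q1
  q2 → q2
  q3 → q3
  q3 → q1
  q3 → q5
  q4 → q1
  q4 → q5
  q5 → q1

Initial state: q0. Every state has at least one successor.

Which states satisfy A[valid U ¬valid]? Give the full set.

States satisfying valid: {q0, q2, q3}.
States satisfying ¬valid: {q1, q4, q5}.
States satisfying A[valid U ¬valid]: {q0, q1, q4, q5}.

{q0, q1, q4, q5}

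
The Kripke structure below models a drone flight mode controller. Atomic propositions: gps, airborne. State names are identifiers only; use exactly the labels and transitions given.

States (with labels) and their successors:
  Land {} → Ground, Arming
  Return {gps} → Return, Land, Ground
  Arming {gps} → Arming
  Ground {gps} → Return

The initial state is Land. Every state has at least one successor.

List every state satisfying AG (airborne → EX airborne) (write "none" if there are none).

{Land, Return, Arming, Ground}

States satisfying airborne → EX airborne: {Land, Return, Arming, Ground}.
States satisfying AG (airborne → EX airborne): {Land, Return, Arming, Ground}.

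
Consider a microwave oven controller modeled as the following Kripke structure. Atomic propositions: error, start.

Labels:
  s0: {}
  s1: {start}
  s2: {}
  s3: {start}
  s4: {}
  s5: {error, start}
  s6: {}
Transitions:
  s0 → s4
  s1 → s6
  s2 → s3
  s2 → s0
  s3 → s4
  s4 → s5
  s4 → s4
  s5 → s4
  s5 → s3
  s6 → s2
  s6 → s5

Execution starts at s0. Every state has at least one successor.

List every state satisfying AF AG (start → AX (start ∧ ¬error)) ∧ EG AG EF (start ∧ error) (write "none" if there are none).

States satisfying AG (start → AX (start ∧ ¬error)): ∅.
States satisfying AF AG (start → AX (start ∧ ¬error)): ∅.
States satisfying AG EF (start ∧ error): {s0, s1, s2, s3, s4, s5, s6}.
States satisfying EG AG EF (start ∧ error): {s0, s1, s2, s3, s4, s5, s6}.
States satisfying AF AG (start → AX (start ∧ ¬error)) ∧ EG AG EF (start ∧ error): ∅.

none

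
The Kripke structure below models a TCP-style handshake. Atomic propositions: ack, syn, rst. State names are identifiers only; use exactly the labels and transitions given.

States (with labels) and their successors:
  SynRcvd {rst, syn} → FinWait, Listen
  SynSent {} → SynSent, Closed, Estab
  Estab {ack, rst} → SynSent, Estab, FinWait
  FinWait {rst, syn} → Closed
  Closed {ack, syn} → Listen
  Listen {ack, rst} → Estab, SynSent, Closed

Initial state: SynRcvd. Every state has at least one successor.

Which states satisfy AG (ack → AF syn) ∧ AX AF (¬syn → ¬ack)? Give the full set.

States satisfying ack → AF syn: {SynRcvd, SynSent, FinWait, Closed}.
States satisfying AG (ack → AF syn): ∅.
States satisfying AF (¬syn → ¬ack): {SynRcvd, SynSent, FinWait, Closed}.
States satisfying AX AF (¬syn → ¬ack): {FinWait}.
States satisfying AG (ack → AF syn) ∧ AX AF (¬syn → ¬ack): ∅.

none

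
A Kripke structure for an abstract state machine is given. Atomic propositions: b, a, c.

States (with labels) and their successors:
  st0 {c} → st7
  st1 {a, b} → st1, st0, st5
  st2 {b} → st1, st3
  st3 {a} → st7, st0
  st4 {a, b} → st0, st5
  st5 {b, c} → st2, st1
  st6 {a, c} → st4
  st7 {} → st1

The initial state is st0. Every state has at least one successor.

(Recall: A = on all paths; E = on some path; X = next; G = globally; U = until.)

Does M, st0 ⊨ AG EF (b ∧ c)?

Satisfied

States satisfying EF (b ∧ c): {st0, st1, st2, st3, st4, st5, st6, st7}.
States satisfying AG EF (b ∧ c): {st0, st1, st2, st3, st4, st5, st6, st7}.
Every state reachable from st0 satisfies EF (b ∧ c).
st0 ∈ Sat(AG EF (b ∧ c)).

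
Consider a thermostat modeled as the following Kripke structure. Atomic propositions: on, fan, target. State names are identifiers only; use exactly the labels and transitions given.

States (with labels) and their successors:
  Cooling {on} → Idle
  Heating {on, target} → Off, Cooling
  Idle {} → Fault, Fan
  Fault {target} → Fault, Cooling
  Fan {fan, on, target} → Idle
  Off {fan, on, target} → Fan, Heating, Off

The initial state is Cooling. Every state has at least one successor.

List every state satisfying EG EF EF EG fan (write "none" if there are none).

{Heating, Off}

States satisfying EF EF EG fan: {Heating, Off}.
States satisfying EG EF EF EG fan: {Heating, Off}.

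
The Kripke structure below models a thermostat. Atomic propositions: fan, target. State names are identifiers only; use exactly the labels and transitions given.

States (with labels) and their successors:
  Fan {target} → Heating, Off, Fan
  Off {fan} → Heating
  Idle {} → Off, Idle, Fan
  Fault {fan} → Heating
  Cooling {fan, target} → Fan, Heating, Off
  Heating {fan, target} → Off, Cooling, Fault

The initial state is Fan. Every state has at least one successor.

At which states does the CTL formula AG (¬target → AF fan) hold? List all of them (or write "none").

States satisfying ¬target → AF fan: {Fan, Off, Fault, Cooling, Heating}.
States satisfying AG (¬target → AF fan): {Fan, Off, Fault, Cooling, Heating}.

{Fan, Off, Fault, Cooling, Heating}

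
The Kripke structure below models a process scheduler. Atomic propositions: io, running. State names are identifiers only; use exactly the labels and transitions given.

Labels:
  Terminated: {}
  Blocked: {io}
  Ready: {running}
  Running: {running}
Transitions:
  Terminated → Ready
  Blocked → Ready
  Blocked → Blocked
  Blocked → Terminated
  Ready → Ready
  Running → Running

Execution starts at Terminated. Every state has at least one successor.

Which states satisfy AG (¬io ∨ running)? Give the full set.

States satisfying ¬io ∨ running: {Terminated, Ready, Running}.
States satisfying AG (¬io ∨ running): {Terminated, Ready, Running}.

{Terminated, Ready, Running}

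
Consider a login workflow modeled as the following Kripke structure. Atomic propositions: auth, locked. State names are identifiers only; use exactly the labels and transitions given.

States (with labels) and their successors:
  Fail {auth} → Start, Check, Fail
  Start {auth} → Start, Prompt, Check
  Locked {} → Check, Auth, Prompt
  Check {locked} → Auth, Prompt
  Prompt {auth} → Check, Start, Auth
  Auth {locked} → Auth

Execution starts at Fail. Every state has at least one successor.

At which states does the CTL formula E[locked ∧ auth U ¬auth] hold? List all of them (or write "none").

{Locked, Check, Auth}

States satisfying locked ∧ auth: ∅.
States satisfying ¬auth: {Locked, Check, Auth}.
States satisfying E[locked ∧ auth U ¬auth]: {Locked, Check, Auth}.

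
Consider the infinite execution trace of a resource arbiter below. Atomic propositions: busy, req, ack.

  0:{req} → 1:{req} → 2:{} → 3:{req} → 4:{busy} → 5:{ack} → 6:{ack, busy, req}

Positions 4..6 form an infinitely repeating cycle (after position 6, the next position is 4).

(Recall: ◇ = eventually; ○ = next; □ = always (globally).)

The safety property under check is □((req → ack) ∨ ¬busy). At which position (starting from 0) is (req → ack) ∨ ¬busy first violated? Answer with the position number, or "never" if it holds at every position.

never

(req → ack) ∨ ¬busy holds at every position 0..6, and those are all the positions the trace ever visits, so the invariant □((req → ack) ∨ ¬busy) is never violated.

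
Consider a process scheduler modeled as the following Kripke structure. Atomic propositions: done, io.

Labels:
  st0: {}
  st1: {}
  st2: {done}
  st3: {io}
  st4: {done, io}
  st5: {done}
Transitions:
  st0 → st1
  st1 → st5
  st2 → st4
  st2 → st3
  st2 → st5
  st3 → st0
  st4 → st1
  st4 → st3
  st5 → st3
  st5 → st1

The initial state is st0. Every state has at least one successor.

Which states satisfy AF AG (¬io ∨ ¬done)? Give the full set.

{st0, st1, st2, st3, st4, st5}

States satisfying AG (¬io ∨ ¬done): {st0, st1, st3, st5}.
States satisfying AF AG (¬io ∨ ¬done): {st0, st1, st2, st3, st4, st5}.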